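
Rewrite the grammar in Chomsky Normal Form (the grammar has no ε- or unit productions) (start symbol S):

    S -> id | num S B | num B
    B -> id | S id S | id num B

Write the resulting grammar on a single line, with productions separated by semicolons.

Introduce a nonterminal for each terminal appearing in a rule of length ≥ 2: X1 → num, X2 → id.
Binarize each right-hand side of length ≥ 3 by chaining fresh nonterminals (Y1, Y2, …): affected rules were S → X1 S B; B → S X2 S; B → X2 X1 B.

S -> id | X1 Y1 | X1 B; B -> id | S Y2 | X2 Y3; X1 -> num; X2 -> id; Y1 -> S B; Y2 -> X2 S; Y3 -> X1 B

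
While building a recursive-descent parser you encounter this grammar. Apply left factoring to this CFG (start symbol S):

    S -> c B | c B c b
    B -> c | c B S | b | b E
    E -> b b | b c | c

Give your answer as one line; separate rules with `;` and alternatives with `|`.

S has alternatives sharing prefix 'c B': factor to S → c B S' with S' → ε | c b.
B has alternatives sharing prefix 'c': factor to B → c B' with B' → ε | B S.
B has alternatives sharing prefix 'b': factor to B → b B'' with B'' → ε | E.
E has alternatives sharing prefix 'b': factor to E → b E' with E' → b | c.

S -> c B S'; B -> c B' | b B''; E -> c | b E'; S' -> ε | c b; B' -> ε | B S; B'' -> ε | E; E' -> b | c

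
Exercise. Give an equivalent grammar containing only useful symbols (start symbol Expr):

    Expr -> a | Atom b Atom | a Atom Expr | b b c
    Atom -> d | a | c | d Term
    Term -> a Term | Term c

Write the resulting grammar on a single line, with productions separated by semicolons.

Generating nonterminals: {Atom, Expr}.
Reachable from Expr after that: {Atom, Expr}.
Removed useless symbols: {Term} and every production mentioning them.

Expr -> a | Atom b Atom | a Atom Expr | b b c; Atom -> d | a | c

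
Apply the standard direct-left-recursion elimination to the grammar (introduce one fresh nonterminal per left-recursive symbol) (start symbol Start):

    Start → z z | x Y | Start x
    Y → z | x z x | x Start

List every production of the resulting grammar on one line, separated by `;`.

Left recursion appears on Start.
For Start: α = {x}, β = {z z, x Y}. Rewrite as Start → β Start1 and Start1 → α Start1 | ε.

Start → z z Start1 | x Y Start1; Y → z | x z x | x Start; Start1 → x Start1 | epsilon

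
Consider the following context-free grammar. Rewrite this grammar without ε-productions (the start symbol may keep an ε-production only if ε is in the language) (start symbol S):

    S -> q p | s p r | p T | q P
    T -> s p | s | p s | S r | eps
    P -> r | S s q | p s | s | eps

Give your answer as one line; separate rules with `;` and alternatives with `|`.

S -> q p | s p r | p T | p | q P | q; T -> s p | s | p s | S r; P -> r | S s q | p s | s

The nullable symbols are {P, T}.
ε ∉ L(G), so no ε-production is kept.
Add the nullable-subset variants: S → p T gives p T | p. S → q P gives q P | q.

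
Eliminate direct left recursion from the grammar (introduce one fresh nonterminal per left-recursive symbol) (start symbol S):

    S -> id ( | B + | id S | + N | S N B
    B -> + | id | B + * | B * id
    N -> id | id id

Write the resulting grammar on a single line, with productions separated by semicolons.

S -> id ( S' | B + S' | id S S' | + N S'; B -> + B' | id B'; N -> id | id id; S' -> N B S' | eps; B' -> + * B' | * id B' | eps

Directly left-recursive nonterminals: S, B.
For S: α = {N B}, β = {id (, B +, id S, + N}. Rewrite as S → β S' and S' → α S' | ε.
For B: α = {+ *, * id}, β = {+, id}. Rewrite as B → β B' and B' → α B' | ε.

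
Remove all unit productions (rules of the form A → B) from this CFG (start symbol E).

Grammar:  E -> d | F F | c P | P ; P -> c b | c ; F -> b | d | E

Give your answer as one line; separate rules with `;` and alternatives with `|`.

Unit pairs: E ⇒* {P}; F ⇒* {E, P}.
For every A with A ⇒* B via unit rules, add B's non-unit alternatives to A; then delete every rule of the form X → Y.

E -> d | F F | c P | c b | c; P -> c b | c; F -> d | F F | c P | b | c b | c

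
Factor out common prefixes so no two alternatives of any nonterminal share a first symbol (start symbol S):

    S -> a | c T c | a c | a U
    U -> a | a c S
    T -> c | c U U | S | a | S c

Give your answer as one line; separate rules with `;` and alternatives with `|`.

S -> c T c | a S'; U -> a U'; T -> a | c T' | S T''; S' -> ε | c | U; U' -> ε | c S; T' -> ε | U U; T'' -> ε | c

S has alternatives sharing prefix 'a': factor to S → a S' with S' → ε | c | U.
U has alternatives sharing prefix 'a': factor to U → a U' with U' → ε | c S.
T has alternatives sharing prefix 'c': factor to T → c T' with T' → ε | U U.
T has alternatives sharing prefix 'S': factor to T → S T'' with T'' → ε | c.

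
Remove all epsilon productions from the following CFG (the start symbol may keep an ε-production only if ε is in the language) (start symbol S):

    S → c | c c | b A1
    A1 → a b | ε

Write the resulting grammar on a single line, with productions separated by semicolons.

S → c | c c | b A1 | b; A1 → a b

Nullable set = {A1}.
ε ∉ L(G), so no ε-production is kept.
Expand every rule over subsets of its nullable positions: S → b A1 gives b A1 | b.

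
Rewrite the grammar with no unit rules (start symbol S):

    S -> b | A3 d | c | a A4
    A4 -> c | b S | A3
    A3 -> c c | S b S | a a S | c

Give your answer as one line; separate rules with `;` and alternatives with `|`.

Unit pairs: A4 ⇒* {A3}.
Replace each nonterminal's rules with the union of the non-unit rules of every nonterminal it unit-derives.

S -> b | A3 d | c | a A4; A4 -> c | b S | c c | S b S | a a S; A3 -> c c | S b S | a a S | c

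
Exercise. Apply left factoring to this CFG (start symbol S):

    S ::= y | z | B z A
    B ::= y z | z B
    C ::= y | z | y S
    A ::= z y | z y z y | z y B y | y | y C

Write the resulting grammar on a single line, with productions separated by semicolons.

S ::= y | z | B z A; B ::= y z | z B; C ::= z | y C'; A ::= z y A' | y A''; C' ::= eps | S; A' ::= eps | z y | B y; A'' ::= eps | C

C has alternatives sharing prefix 'y': factor to C → y C' with C' → ε | S.
A has alternatives sharing prefix 'z y': factor to A → z y A' with A' → ε | z y | B y.
A has alternatives sharing prefix 'y': factor to A → y A'' with A'' → ε | C.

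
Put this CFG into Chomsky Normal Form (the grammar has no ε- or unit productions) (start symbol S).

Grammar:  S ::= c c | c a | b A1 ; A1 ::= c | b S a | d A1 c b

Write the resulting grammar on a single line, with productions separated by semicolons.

S ::= X1 X1 | X1 X2 | X3 A1; A1 ::= c | X3 Y1 | X4 Y2; X1 ::= c; X2 ::= a; X3 ::= b; X4 ::= d; Y1 ::= S X2; Y2 ::= A1 Y3; Y3 ::= X1 X3

Introduce a nonterminal for each terminal appearing in a rule of length ≥ 2: X1 → c, X2 → a, X3 → b, X4 → d.
Binarize each right-hand side of length ≥ 3 by chaining fresh nonterminals (Y1, Y2, …): affected rules were A1 → X3 S X2; A1 → X4 A1 X1 X3.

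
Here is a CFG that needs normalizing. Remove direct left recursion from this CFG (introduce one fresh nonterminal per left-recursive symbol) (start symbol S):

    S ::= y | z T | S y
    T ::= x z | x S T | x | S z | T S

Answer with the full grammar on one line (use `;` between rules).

S ::= y S' | z T S'; T ::= x z T' | x S T T' | x T' | S z T'; S' ::= y S' | ε; T' ::= S T' | ε

Directly left-recursive nonterminals: S, T.
For S: α = {y}, β = {y, z T}. Rewrite as S → β S' and S' → α S' | ε.
For T: α = {S}, β = {x z, x S T, x, S z}. Rewrite as T → β T' and T' → α T' | ε.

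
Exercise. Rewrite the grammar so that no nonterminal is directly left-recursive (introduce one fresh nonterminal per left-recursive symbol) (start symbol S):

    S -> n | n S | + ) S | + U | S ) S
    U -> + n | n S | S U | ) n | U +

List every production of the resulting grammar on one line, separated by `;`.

S -> n S' | n S S' | + ) S S' | + U S'; U -> + n U' | n S U' | S U U' | ) n U'; S' -> ) S S' | ε; U' -> + U' | ε

Left recursion appears on S, U.
For S: α = {) S}, β = {n, n S, + ) S, + U}. Rewrite as S → β S' and S' → α S' | ε.
For U: α = {+}, β = {+ n, n S, S U, ) n}. Rewrite as U → β U' and U' → α U' | ε.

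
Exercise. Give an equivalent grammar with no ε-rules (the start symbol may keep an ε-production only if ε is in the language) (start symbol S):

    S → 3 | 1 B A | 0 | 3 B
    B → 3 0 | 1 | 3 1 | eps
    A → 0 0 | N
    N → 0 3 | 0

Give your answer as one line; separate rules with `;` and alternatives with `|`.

The nullable symbols are {B}.
ε ∉ L(G), so no ε-production is kept.
Add the nullable-subset variants: S → 1 B A gives 1 B A | 1 A.

S → 3 | 1 B A | 1 A | 0 | 3 B; B → 3 0 | 1 | 3 1; A → 0 0 | N; N → 0 3 | 0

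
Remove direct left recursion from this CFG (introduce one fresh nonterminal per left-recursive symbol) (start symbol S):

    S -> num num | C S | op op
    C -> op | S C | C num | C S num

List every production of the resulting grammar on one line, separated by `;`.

S -> num num | C S | op op; C -> op C' | S C C'; C' -> num C' | S num C' | ε

Directly left-recursive nonterminal: C.
For C: α = {num, S num}, β = {op, S C}. Rewrite as C → β C' and C' → α C' | ε.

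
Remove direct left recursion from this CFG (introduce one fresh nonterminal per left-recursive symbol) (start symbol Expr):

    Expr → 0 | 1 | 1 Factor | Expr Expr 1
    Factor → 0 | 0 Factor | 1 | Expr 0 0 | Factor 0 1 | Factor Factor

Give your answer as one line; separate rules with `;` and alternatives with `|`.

Expr → 0 Expr1 | 1 Expr1 | 1 Factor Expr1; Factor → 0 Factor1 | 0 Factor Factor1 | 1 Factor1 | Expr 0 0 Factor1; Expr1 → Expr 1 Expr1 | ε; Factor1 → 0 1 Factor1 | Factor Factor1 | ε

Expr, Factor are directly left-recursive.
For Expr: α = {Expr 1}, β = {0, 1, 1 Factor}. Rewrite as Expr → β Expr1 and Expr1 → α Expr1 | ε.
For Factor: α = {0 1, Factor}, β = {0, 0 Factor, 1, Expr 0 0}. Rewrite as Factor → β Factor1 and Factor1 → α Factor1 | ε.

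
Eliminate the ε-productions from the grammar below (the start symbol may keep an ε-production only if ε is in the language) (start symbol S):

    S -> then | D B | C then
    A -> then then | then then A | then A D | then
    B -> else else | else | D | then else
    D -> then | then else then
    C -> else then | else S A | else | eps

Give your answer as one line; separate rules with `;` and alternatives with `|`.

Nullable set = {C}.
ε ∉ L(G), so no ε-production is kept.

S -> then | D B | C then; A -> then then | then then A | then A D | then; B -> else else | else | D | then else; D -> then | then else then; C -> else then | else S A | else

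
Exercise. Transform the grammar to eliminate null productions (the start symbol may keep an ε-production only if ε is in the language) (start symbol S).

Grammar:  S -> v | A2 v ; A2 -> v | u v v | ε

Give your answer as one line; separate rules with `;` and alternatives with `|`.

The nullable symbols are {A2}.
ε ∉ L(G), so no ε-production is kept.

S -> v | A2 v; A2 -> v | u v v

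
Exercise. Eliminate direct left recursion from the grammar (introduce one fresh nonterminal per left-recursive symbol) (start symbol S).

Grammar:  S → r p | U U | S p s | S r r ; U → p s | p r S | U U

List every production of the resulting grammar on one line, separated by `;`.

S → r p S' | U U S'; U → p s U' | p r S U'; S' → p s S' | r r S' | ε; U' → U U' | ε

S, U are directly left-recursive.
For S: α = {p s, r r}, β = {r p, U U}. Rewrite as S → β S' and S' → α S' | ε.
For U: α = {U}, β = {p s, p r S}. Rewrite as U → β U' and U' → α U' | ε.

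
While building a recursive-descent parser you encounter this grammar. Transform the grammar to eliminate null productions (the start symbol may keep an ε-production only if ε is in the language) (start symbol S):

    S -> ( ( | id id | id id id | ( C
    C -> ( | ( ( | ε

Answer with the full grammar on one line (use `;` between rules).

S -> ( ( | id id | id id id | ( C | (; C -> ( | ( (

Nullable set = {C}.
ε ∉ L(G), so no ε-production is kept.
Expand every rule over subsets of its nullable positions: S → ( C gives ( C | (.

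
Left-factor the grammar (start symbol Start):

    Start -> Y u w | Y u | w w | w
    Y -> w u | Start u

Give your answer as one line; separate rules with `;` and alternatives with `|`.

Start -> Y u Start1 | w Start2; Y -> w u | Start u; Start1 -> w | ε; Start2 -> w | ε

Start has alternatives sharing prefix 'Y u': factor to Start → Y u Start1 with Start1 → w | ε.
Start has alternatives sharing prefix 'w': factor to Start → w Start2 with Start2 → w | ε.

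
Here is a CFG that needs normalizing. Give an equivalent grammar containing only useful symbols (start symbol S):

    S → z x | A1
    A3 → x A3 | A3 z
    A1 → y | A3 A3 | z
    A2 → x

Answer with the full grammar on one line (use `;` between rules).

S → z x | A1; A1 → y | z

Generating nonterminals: {A1, A2, S}.
Reachable from S after that: {A1, S}.
Removed useless symbols: {A2, A3} and every production mentioning them.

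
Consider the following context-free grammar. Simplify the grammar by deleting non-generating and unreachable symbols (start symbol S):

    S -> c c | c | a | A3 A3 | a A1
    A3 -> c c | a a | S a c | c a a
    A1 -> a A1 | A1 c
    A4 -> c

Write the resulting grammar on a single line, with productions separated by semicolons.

Generating nonterminals: {A3, A4, S}.
Reachable from S after that: {A3, S}.
Removed useless symbols: {A1, A4} and every production mentioning them.

S -> c c | c | a | A3 A3; A3 -> c c | a a | S a c | c a a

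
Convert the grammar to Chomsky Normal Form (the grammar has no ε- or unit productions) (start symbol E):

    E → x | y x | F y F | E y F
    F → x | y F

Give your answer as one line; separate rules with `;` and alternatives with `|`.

E → x | X1 X2 | F Y1 | E Y2; F → x | X1 F; X1 → y; X2 → x; Y1 → X1 F; Y2 → X1 F

Introduce a nonterminal for each terminal appearing in a rule of length ≥ 2: X1 → y, X2 → x.
Binarize each right-hand side of length ≥ 3 by chaining fresh nonterminals (Y1, Y2, …): affected rules were E → F X1 F; E → E X1 F.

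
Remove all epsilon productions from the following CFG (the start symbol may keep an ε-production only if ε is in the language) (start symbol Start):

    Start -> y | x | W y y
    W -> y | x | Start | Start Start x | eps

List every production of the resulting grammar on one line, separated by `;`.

Nullable set = {W}.
ε ∉ L(G), so no ε-production is kept.
For each production, add variants omitting each subset of nullable occurrences: Start → W y y gives W y y | y y.

Start -> y | x | W y y | y y; W -> y | x | Start | Start Start x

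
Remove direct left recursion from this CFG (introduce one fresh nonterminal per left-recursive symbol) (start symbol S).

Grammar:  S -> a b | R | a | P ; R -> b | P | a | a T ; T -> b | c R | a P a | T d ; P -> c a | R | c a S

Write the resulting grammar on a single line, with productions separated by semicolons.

S -> a b | R | a | P; R -> b | P | a | a T; T -> b T' | c R T' | a P a T'; P -> c a | R | c a S; T' -> d T' | ε

T is directly left-recursive.
For T: α = {d}, β = {b, c R, a P a}. Rewrite as T → β T' and T' → α T' | ε.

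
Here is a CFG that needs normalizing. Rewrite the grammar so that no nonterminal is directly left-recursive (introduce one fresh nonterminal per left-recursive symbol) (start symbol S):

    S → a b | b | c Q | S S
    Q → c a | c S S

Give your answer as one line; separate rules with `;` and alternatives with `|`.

S → a b S' | b S' | c Q S'; Q → c a | c S S; S' → S S' | ε

S is directly left-recursive.
For S: α = {S}, β = {a b, b, c Q}. Rewrite as S → β S' and S' → α S' | ε.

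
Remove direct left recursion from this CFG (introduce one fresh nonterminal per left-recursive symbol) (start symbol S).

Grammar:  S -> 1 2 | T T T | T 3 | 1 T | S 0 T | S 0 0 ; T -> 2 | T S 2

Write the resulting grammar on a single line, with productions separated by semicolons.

S -> 1 2 S' | T T T S' | T 3 S' | 1 T S'; T -> 2 T'; S' -> 0 T S' | 0 0 S' | ε; T' -> S 2 T' | ε

S, T are directly left-recursive.
For S: α = {0 T, 0 0}, β = {1 2, T T T, T 3, 1 T}. Rewrite as S → β S' and S' → α S' | ε.
For T: α = {S 2}, β = {2}. Rewrite as T → β T' and T' → α T' | ε.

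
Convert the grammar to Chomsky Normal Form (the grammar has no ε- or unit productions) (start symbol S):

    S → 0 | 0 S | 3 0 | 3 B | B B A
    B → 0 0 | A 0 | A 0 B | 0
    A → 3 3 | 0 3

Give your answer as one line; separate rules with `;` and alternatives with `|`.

Introduce a nonterminal for each terminal appearing in a rule of length ≥ 2: X1 → 0, X2 → 3.
Binarize each right-hand side of length ≥ 3 by chaining fresh nonterminals (Y1, Y2, …): affected rules were S → B B A; B → A X1 B.

S → 0 | X1 S | X2 X1 | X2 B | B Y1; B → X1 X1 | A X1 | A Y2 | 0; A → X2 X2 | X1 X2; X1 → 0; X2 → 3; Y1 → B A; Y2 → X1 B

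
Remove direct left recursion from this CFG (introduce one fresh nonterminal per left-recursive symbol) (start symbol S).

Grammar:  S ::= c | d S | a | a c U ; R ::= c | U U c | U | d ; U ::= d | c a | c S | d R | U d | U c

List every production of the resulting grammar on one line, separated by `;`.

S ::= c | d S | a | a c U; R ::= c | U U c | U | d; U ::= d U' | c a U' | c S U' | d R U'; U' ::= d U' | c U' | ε

Directly left-recursive nonterminal: U.
For U: α = {d, c}, β = {d, c a, c S, d R}. Rewrite as U → β U' and U' → α U' | ε.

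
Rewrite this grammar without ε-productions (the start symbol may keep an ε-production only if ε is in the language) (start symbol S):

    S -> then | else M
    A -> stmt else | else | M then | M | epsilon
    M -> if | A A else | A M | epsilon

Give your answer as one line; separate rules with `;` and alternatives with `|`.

S -> then | else M | else; A -> stmt else | else | M then | then | M; M -> if | A A else | A else | else | A M | A

Nullable set = {A, M}.
ε ∉ L(G), so no ε-production is kept.
Expand every rule over subsets of its nullable positions: S → else M gives else M | else. A → M then gives M then | then. M → A A else gives A A else | A else | else. M → A M gives A M | A.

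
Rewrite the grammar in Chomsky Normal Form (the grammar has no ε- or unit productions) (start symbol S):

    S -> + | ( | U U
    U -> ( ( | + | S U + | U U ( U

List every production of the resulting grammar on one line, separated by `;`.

Introduce a nonterminal for each terminal appearing in a rule of length ≥ 2: X1 → (, X2 → +.
Binarize each right-hand side of length ≥ 3 by chaining fresh nonterminals (Y1, Y2, …): affected rules were U → S U X2; U → U U X1 U.

S -> + | ( | U U; U -> X1 X1 | + | S Y1 | U Y2; X1 -> (; X2 -> +; Y1 -> U X2; Y2 -> U Y3; Y3 -> X1 U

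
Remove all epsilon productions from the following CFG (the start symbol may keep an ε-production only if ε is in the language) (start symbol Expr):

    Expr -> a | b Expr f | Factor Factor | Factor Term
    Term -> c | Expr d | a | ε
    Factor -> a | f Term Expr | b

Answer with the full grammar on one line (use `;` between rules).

The nullable symbols are {Term}.
ε ∉ L(G), so no ε-production is kept.
Add the nullable-subset variants: Expr → Factor Term gives Factor Term | Factor. Factor → f Term Expr gives f Term Expr | f Expr.

Expr -> a | b Expr f | Factor Factor | Factor Term | Factor; Term -> c | Expr d | a; Factor -> a | f Term Expr | f Expr | b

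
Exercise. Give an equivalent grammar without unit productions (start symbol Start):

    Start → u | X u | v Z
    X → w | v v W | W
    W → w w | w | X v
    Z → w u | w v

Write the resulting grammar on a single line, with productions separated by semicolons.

Unit pairs: X ⇒* {W}.
For each unit pair (A, B), copy every non-unit production of B to A, then drop all unit productions.

Start → u | X u | v Z; X → w | v v W | w w | X v; W → w w | w | X v; Z → w u | w v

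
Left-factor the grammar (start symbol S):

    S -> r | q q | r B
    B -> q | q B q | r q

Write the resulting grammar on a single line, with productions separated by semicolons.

S has alternatives sharing prefix 'r': factor to S → r S' with S' → ε | B.
B has alternatives sharing prefix 'q': factor to B → q B' with B' → ε | B q.

S -> q q | r S'; B -> r q | q B'; S' -> ε | B; B' -> ε | B q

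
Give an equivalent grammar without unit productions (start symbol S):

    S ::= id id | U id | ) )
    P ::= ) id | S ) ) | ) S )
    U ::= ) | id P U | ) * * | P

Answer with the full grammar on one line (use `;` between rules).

Unit pairs: U ⇒* {P}.
For every A with A ⇒* B via unit rules, add B's non-unit alternatives to A; then delete every rule of the form X → Y.

S ::= id id | U id | ) ); P ::= ) id | S ) ) | ) S ); U ::= ) | id P U | ) * * | ) id | S ) ) | ) S )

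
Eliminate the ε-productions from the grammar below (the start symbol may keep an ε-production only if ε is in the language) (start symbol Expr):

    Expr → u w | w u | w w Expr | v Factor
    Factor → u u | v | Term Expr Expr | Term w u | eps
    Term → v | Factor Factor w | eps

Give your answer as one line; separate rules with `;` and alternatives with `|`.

Expr → u w | w u | w w Expr | v Factor | v; Factor → u u | v | Term Expr Expr | Expr Expr | Term w u | w u; Term → v | Factor Factor w | Factor w | w

Nullable nonterminals: {Factor, Term}.
ε ∉ L(G), so no ε-production is kept.
For each production, add variants omitting each subset of nullable occurrences: Expr → v Factor gives v Factor | v. Factor → Term Expr Expr gives Term Expr Expr | Expr Expr. Factor → Term w u gives Term w u | w u. Term → Factor Factor w gives Factor Factor w | Factor w | w.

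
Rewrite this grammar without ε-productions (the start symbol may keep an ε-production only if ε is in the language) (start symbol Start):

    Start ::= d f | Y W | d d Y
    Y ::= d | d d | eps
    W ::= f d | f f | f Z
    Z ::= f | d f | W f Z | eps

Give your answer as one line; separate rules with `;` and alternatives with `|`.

Nullable nonterminals: {Y, Z}.
ε ∉ L(G), so no ε-production is kept.
For each production, add variants omitting each subset of nullable occurrences: Start → Y W gives Y W | W. Start → d d Y gives d d Y | d d. W → f Z gives f Z | f. Z → W f Z gives W f Z | W f.

Start ::= d f | Y W | W | d d Y | d d; Y ::= d | d d; W ::= f d | f f | f Z | f; Z ::= f | d f | W f Z | W f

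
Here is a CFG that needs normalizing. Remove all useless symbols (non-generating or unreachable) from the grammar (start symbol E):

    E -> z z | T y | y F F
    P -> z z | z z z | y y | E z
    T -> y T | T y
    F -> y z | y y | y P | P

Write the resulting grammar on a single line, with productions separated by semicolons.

E -> z z | y F F; P -> z z | z z z | y y | E z; F -> y z | y y | y P | P

Generating nonterminals: {E, F, P}.
Reachable from E after that: {E, F, P}.
Removed useless symbols: {T} and every production mentioning them.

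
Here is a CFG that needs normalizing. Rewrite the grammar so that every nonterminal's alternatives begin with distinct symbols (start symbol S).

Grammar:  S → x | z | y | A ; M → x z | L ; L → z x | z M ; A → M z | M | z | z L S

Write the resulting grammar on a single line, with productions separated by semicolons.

L has alternatives sharing prefix 'z': factor to L → z L' with L' → x | M.
A has alternatives sharing prefix 'M': factor to A → M A' with A' → z | ε.
A has alternatives sharing prefix 'z': factor to A → z A'' with A'' → ε | L S.

S → x | z | y | A; M → x z | L; L → z L'; A → M A' | z A''; L' → x | M; A' → z | ε; A'' → ε | L S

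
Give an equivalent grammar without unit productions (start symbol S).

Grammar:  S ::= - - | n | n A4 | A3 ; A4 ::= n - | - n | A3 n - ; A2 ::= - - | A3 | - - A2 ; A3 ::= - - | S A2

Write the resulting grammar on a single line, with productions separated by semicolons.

S ::= - - | n | n A4 | S A2; A4 ::= n - | - n | A3 n -; A2 ::= - - | - - A2 | S A2; A3 ::= - - | S A2

Unit pairs: A2 ⇒* {A3}; S ⇒* {A3}.
Replace each nonterminal's rules with the union of the non-unit rules of every nonterminal it unit-derives.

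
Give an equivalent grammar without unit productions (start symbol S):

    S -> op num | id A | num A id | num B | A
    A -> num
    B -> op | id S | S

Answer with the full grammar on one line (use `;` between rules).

Unit pairs: B ⇒* {A, S}; S ⇒* {A}.
For every A with A ⇒* B via unit rules, add B's non-unit alternatives to A; then delete every rule of the form X → Y.

S -> op num | id A | num A id | num B | num; A -> num; B -> op | id S | op num | id A | num A id | num B | num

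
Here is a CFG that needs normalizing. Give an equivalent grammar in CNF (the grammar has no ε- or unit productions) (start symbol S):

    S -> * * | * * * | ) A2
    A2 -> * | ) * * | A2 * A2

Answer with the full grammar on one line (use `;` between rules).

S -> X1 X1 | X1 Y1 | X2 A2; A2 -> * | X2 Y2 | A2 Y3; X1 -> *; X2 -> ); Y1 -> X1 X1; Y2 -> X1 X1; Y3 -> X1 A2

Introduce a nonterminal for each terminal appearing in a rule of length ≥ 2: X1 → *, X2 → ).
Binarize each right-hand side of length ≥ 3 by chaining fresh nonterminals (Y1, Y2, …): affected rules were S → X1 X1 X1; A2 → X2 X1 X1; A2 → A2 X1 A2.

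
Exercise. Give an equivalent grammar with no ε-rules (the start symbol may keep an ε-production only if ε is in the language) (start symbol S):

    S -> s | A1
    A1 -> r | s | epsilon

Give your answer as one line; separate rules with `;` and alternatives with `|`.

S -> s | A1 | ε; A1 -> r | s

The nullable symbols are {A1, S}.
ε ∈ L(G) since S is nullable, so keep S → ε.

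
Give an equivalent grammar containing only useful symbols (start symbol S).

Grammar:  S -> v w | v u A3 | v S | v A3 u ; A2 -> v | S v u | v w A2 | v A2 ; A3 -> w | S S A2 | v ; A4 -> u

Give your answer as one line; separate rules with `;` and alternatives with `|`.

Generating nonterminals: {A2, A3, A4, S}.
Reachable from S after that: {A2, A3, S}.
Removed useless symbols: {A4} and every production mentioning them.

S -> v w | v u A3 | v S | v A3 u; A2 -> v | S v u | v w A2 | v A2; A3 -> w | S S A2 | v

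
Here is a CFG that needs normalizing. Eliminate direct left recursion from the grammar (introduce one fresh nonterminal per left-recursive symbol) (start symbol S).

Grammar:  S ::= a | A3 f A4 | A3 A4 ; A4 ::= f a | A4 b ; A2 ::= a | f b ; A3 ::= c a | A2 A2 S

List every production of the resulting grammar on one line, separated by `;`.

Left recursion appears on A4.
For A4: α = {b}, β = {f a}. Rewrite as A4 → β A4' and A4' → α A4' | ε.

S ::= a | A3 f A4 | A3 A4; A4 ::= f a A4'; A2 ::= a | f b; A3 ::= c a | A2 A2 S; A4' ::= b A4' | epsilon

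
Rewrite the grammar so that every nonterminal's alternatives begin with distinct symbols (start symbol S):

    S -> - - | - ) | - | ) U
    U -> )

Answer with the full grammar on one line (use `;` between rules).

S -> ) U | - S'; U -> ); S' -> - | ) | ε

S has alternatives sharing prefix '-': factor to S → - S' with S' → - | ) | ε.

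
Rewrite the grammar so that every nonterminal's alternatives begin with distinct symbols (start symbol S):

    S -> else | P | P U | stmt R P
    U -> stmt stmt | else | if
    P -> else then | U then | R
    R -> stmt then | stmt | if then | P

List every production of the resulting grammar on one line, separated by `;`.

S -> else | stmt R P | P S'; U -> stmt stmt | else | if; P -> else then | U then | R; R -> if then | P | stmt R'; S' -> ε | U; R' -> then | ε

S has alternatives sharing prefix 'P': factor to S → P S' with S' → ε | U.
R has alternatives sharing prefix 'stmt': factor to R → stmt R' with R' → then | ε.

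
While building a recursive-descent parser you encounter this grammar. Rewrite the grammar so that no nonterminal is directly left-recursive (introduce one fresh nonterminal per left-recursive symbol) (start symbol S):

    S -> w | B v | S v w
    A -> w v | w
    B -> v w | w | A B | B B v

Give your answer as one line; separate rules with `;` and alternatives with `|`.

Left recursion appears on S, B.
For S: α = {v w}, β = {w, B v}. Rewrite as S → β S' and S' → α S' | ε.
For B: α = {B v}, β = {v w, w, A B}. Rewrite as B → β B' and B' → α B' | ε.

S -> w S' | B v S'; A -> w v | w; B -> v w B' | w B' | A B B'; S' -> v w S' | ε; B' -> B v B' | ε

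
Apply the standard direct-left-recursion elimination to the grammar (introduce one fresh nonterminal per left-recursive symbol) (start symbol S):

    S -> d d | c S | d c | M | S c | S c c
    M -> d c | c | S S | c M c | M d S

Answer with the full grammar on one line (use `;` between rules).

Directly left-recursive nonterminals: S, M.
For S: α = {c, c c}, β = {d d, c S, d c, M}. Rewrite as S → β S' and S' → α S' | ε.
For M: α = {d S}, β = {d c, c, S S, c M c}. Rewrite as M → β M' and M' → α M' | ε.

S -> d d S' | c S S' | d c S' | M S'; M -> d c M' | c M' | S S M' | c M c M'; S' -> c S' | c c S' | ε; M' -> d S M' | ε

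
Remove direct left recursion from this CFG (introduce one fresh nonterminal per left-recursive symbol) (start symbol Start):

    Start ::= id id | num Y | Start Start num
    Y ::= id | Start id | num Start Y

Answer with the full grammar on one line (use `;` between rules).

Directly left-recursive nonterminal: Start.
For Start: α = {Start num}, β = {id id, num Y}. Rewrite as Start → β Start1 and Start1 → α Start1 | ε.

Start ::= id id Start1 | num Y Start1; Y ::= id | Start id | num Start Y; Start1 ::= Start num Start1 | eps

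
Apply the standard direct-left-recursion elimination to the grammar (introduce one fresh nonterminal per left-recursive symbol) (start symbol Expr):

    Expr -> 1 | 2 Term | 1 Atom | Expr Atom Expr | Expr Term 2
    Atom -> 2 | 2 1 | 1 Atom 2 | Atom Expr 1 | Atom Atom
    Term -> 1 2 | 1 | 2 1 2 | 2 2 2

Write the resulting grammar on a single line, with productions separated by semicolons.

Left recursion appears on Expr, Atom.
For Expr: α = {Atom Expr, Term 2}, β = {1, 2 Term, 1 Atom}. Rewrite as Expr → β Expr1 and Expr1 → α Expr1 | ε.
For Atom: α = {Expr 1, Atom}, β = {2, 2 1, 1 Atom 2}. Rewrite as Atom → β Atom1 and Atom1 → α Atom1 | ε.

Expr -> 1 Expr1 | 2 Term Expr1 | 1 Atom Expr1; Atom -> 2 Atom1 | 2 1 Atom1 | 1 Atom 2 Atom1; Term -> 1 2 | 1 | 2 1 2 | 2 2 2; Expr1 -> Atom Expr Expr1 | Term 2 Expr1 | ε; Atom1 -> Expr 1 Atom1 | Atom Atom1 | ε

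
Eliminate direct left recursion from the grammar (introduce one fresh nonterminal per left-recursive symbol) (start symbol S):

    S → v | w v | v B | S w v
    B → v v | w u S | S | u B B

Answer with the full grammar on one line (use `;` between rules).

Left recursion appears on S.
For S: α = {w v}, β = {v, w v, v B}. Rewrite as S → β S' and S' → α S' | ε.

S → v S' | w v S' | v B S'; B → v v | w u S | S | u B B; S' → w v S' | ε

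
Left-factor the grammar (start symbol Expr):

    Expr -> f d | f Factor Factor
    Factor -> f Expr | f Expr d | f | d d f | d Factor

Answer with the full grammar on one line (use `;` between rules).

Expr -> f Expr1; Factor -> f Factor1 | d Factor2; Expr1 -> d | Factor Factor; Factor1 -> epsilon | Expr Factor11; Factor2 -> d f | Factor; Factor11 -> epsilon | d

Expr has alternatives sharing prefix 'f': factor to Expr → f Expr1 with Expr1 → d | Factor Factor.
Factor has alternatives sharing prefix 'f': factor to Factor → f Factor1 with Factor1 → Expr | Expr d | ε.
Factor has alternatives sharing prefix 'd': factor to Factor → d Factor2 with Factor2 → d f | Factor.
Factor1 has alternatives sharing prefix 'Expr': factor to Factor1 → Expr Factor11 with Factor11 → ε | d.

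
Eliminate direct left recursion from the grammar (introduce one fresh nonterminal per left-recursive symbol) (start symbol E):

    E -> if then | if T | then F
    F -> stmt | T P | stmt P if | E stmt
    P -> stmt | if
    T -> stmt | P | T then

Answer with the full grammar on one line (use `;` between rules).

E -> if then | if T | then F; F -> stmt | T P | stmt P if | E stmt; P -> stmt | if; T -> stmt T' | P T'; T' -> then T' | ε

T is directly left-recursive.
For T: α = {then}, β = {stmt, P}. Rewrite as T → β T' and T' → α T' | ε.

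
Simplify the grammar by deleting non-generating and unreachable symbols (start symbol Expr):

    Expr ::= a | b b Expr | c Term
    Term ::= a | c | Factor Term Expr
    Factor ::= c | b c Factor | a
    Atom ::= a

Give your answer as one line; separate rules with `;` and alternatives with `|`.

Generating nonterminals: {Atom, Expr, Factor, Term}.
Reachable from Expr after that: {Expr, Factor, Term}.
Removed useless symbols: {Atom} and every production mentioning them.

Expr ::= a | b b Expr | c Term; Term ::= a | c | Factor Term Expr; Factor ::= c | b c Factor | a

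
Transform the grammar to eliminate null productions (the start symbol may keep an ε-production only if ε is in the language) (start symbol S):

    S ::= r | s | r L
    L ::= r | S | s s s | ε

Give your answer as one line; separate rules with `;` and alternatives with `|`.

S ::= r | s | r L; L ::= r | S | s s s

Nullable set = {L}.
ε ∉ L(G), so no ε-production is kept.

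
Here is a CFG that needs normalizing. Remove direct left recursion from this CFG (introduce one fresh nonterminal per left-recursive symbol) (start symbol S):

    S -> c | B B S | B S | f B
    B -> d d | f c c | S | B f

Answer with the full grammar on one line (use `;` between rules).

Left recursion appears on B.
For B: α = {f}, β = {d d, f c c, S}. Rewrite as B → β B' and B' → α B' | ε.

S -> c | B B S | B S | f B; B -> d d B' | f c c B' | S B'; B' -> f B' | ε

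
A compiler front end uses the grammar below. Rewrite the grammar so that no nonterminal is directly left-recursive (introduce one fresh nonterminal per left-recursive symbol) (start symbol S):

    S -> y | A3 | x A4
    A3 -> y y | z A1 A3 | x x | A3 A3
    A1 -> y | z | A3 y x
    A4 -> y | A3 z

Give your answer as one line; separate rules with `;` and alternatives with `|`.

A3 is directly left-recursive.
For A3: α = {A3}, β = {y y, z A1 A3, x x}. Rewrite as A3 → β A3' and A3' → α A3' | ε.

S -> y | A3 | x A4; A3 -> y y A3' | z A1 A3 A3' | x x A3'; A1 -> y | z | A3 y x; A4 -> y | A3 z; A3' -> A3 A3' | ε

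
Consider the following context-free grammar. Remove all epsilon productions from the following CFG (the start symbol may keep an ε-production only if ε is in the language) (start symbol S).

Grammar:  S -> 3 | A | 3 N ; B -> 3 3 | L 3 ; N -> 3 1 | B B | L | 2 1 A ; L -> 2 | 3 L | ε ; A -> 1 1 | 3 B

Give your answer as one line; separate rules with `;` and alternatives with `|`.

The nullable symbols are {L, N}.
ε ∉ L(G), so no ε-production is kept.
For each production, add variants omitting each subset of nullable occurrences: B → L 3 gives L 3 | 3. L → 3 L gives 3 L | 3.

S -> 3 | A | 3 N; B -> 3 3 | L 3 | 3; N -> 3 1 | B B | L | 2 1 A; L -> 2 | 3 L | 3; A -> 1 1 | 3 B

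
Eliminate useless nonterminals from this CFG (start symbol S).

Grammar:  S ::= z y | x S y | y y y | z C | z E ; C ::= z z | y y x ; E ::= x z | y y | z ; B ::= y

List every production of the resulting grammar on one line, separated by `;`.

S ::= z y | x S y | y y y | z C | z E; C ::= z z | y y x; E ::= x z | y y | z

Generating nonterminals: {B, C, E, S}.
Reachable from S after that: {C, E, S}.
Removed useless symbols: {B} and every production mentioning them.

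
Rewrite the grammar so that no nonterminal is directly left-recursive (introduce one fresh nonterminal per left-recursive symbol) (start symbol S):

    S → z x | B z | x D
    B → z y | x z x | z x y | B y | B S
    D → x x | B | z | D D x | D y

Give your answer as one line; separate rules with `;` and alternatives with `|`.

B, D are directly left-recursive.
For B: α = {y, S}, β = {z y, x z x, z x y}. Rewrite as B → β B' and B' → α B' | ε.
For D: α = {D x, y}, β = {x x, B, z}. Rewrite as D → β D' and D' → α D' | ε.

S → z x | B z | x D; B → z y B' | x z x B' | z x y B'; D → x x D' | B D' | z D'; B' → y B' | S B' | eps; D' → D x D' | y D' | eps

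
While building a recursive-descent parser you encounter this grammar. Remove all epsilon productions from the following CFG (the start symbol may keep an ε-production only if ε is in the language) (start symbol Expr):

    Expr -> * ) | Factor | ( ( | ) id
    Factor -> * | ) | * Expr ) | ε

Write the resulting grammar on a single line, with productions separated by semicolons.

The nullable symbols are {Expr, Factor}.
ε ∈ L(G) since Expr is nullable, so keep Expr → ε.
Expand every rule over subsets of its nullable positions: Factor → * Expr ) gives * Expr ) | * ).

Expr -> * ) | Factor | ( ( | ) id | ε; Factor -> * | ) | * Expr ) | * )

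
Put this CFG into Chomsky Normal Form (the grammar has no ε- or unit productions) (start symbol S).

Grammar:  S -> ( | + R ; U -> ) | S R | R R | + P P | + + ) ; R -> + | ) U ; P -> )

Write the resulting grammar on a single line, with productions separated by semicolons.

Introduce a nonterminal for each terminal appearing in a rule of length ≥ 2: X1 → +, X2 → ).
Binarize each right-hand side of length ≥ 3 by chaining fresh nonterminals (Y1, Y2, …): affected rules were U → X1 P P; U → X1 X1 X2.

S -> ( | X1 R; U -> ) | S R | R R | X1 Y1 | X1 Y2; R -> + | X2 U; P -> ); X1 -> +; X2 -> ); Y1 -> P P; Y2 -> X1 X2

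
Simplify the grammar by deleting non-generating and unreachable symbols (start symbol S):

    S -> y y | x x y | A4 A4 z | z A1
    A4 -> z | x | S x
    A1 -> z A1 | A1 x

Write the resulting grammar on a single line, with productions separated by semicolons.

S -> y y | x x y | A4 A4 z; A4 -> z | x | S x

Generating nonterminals: {A4, S}.
Reachable from S after that: {A4, S}.
Removed useless symbols: {A1} and every production mentioning them.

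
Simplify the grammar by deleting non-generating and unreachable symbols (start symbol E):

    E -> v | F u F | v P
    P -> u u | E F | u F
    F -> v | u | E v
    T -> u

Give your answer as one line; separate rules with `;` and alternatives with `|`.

Generating nonterminals: {E, F, P, T}.
Reachable from E after that: {E, F, P}.
Removed useless symbols: {T} and every production mentioning them.

E -> v | F u F | v P; P -> u u | E F | u F; F -> v | u | E v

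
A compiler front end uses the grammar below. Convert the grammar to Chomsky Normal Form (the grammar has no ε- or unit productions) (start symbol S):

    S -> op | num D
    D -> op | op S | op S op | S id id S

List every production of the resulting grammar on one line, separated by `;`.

S -> op | X1 D; D -> op | X2 S | X2 Y1 | S Y2; X1 -> num; X2 -> op; X3 -> id; Y1 -> S X2; Y2 -> X3 Y3; Y3 -> X3 S

Introduce a nonterminal for each terminal appearing in a rule of length ≥ 2: X1 → num, X2 → op, X3 → id.
Binarize each right-hand side of length ≥ 3 by chaining fresh nonterminals (Y1, Y2, …): affected rules were D → X2 S X2; D → S X3 X3 S.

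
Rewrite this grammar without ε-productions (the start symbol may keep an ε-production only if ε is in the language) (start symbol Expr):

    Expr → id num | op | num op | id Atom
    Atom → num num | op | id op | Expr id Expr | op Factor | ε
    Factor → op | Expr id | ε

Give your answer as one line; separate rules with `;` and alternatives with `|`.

Nullable set = {Atom, Factor}.
ε ∉ L(G), so no ε-production is kept.
Add the nullable-subset variants: Expr → id Atom gives id Atom | id.

Expr → id num | op | num op | id Atom | id; Atom → num num | op | id op | Expr id Expr | op Factor; Factor → op | Expr id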